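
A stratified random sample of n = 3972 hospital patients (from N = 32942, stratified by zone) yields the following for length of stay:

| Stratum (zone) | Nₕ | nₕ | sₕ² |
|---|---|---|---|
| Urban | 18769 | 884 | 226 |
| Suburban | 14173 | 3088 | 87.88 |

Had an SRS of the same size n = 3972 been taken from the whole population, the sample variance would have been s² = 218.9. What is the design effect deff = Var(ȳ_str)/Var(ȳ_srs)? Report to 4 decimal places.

Var(ȳ_str) = Σ Wₕ²(1−fₕ)sₕ²/nₕ with Wₕ = Nₕ/32942:
  Urban: (18769/32942)²·(1−884/18769)·226/884 = 0.079083581
  Suburban: (14173/32942)²·(1−3088/14173)·87.88/3088 = 0.0041201243
  → Var(ȳ_str) = 0.083203705.
Var(ȳ_srs) = (1 − 3972/32942)·218.9/3972 = 0.048465763.
deff = 0.083203705 / 0.048465763 = 1.7168.

1.7168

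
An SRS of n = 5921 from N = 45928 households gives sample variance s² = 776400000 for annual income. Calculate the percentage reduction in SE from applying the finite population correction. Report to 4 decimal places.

f = n/N = 5921/45928 = 0.12891918.
SE_no-fpc = √(s²/n) = 362.11393; SE_fpc = √((1−f)s²/n) = 337.96713.
Ratio = √(1−f) = 0.93331711. Reduction = 100·(1 − 0.93331711) = 6.6683%.

6.6683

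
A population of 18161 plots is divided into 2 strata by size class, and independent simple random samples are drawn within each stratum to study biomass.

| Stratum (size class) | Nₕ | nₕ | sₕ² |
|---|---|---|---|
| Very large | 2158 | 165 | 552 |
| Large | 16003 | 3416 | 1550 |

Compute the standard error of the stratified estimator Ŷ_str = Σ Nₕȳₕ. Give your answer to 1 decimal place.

Var(Ŷ_str) = Σₕ Nₕ²(1 − fₕ)sₕ²/nₕ.
Very large: 2158²·(1 − 165/2158)·552/165 = 1.4388445 × 10^7.
Large: 16003²·(1 − 3416/16003)·1550/3416 = 9.1398164 × 10^7.
Sum = 1.0578661 × 10^8.
SE = √(1.0578661 × 10^8) = 10285.3.

10285.3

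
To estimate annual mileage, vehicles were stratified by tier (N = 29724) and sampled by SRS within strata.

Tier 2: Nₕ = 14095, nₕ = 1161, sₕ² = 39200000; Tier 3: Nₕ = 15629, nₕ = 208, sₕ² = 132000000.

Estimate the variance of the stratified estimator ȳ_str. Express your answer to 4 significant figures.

Var(ȳ_str) = Σₕ Wₕ²(1 − fₕ)sₕ²/nₕ with Wₕ = Nₕ/N, N = 29724.
Tier 2: Wₕ = 0.47419594; term = 0.47419594²·(1 − 0.08236963)·39200000/1161 = 6966.8631.
Tier 3: Wₕ = 0.52580406; term = 0.52580406²·(1 − 0.01330859)·132000000/208 = 173117.04.
Sum = 180083.9.

180100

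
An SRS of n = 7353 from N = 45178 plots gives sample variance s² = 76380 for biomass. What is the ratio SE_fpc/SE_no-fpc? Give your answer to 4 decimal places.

0.9150

f = n/N = 7353/45178 = 0.16275621.
SE_no-fpc = √(s²/n) = 3.2229795; SE_fpc = √((1−f)s²/n) = 2.9490593.
Ratio = √(1−f) = 0.91501027.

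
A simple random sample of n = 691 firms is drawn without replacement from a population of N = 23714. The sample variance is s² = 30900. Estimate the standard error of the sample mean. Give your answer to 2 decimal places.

Under SRS without replacement, Var(ȳ) = (1 − f)·s²/n with f = n/N = 691/23714 = 0.02913891.
Var(ȳ) = (1 − 0.02913891)·30900/691 = 0.97086109·44.7178 = 43.414773.
SE(ȳ) = √(43.414773) = 6.59.

6.59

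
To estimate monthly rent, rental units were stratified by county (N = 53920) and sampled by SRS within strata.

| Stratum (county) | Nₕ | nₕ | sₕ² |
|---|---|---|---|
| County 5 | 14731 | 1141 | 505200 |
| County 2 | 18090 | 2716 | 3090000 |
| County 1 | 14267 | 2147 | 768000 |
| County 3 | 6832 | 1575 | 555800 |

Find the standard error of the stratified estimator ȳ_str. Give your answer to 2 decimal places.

Var(ȳ_str) = Σₕ Wₕ²(1 − fₕ)sₕ²/nₕ with Wₕ = Nₕ/N, N = 53920.
County 5: Wₕ = 0.27320104; term = 0.27320104²·(1 − 0.07745571)·505200/1141 = 30.488048.
County 2: Wₕ = 0.33549703; term = 0.33549703²·(1 − 0.15013820)·3090000/2716 = 108.83144.
County 1: Wₕ = 0.26459570; term = 0.26459570²·(1 − 0.15048714)·768000/2147 = 21.274761.
County 3: Wₕ = 0.12670623; term = 0.12670623²·(1 − 0.23053279)·555800/1575 = 4.3593732.
Sum = 164.95362.
SE = √(164.95362) = 12.84.

12.84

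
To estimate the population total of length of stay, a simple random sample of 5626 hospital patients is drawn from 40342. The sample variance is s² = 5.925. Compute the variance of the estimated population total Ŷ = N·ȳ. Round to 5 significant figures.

Var(Ŷ) = N²·Var(ȳ) = N²·(1 − n/N)·s²/n.
f = 5626/40342 = 0.13945764; Var(ȳ) = 0.86054236·5.925/5626 = 9.0627684 × 10^-4.
Var(Ŷ) = 40342² · (9.0627684 × 10^-4) = 1.4749447 × 10^6.

1.4749 × 10^6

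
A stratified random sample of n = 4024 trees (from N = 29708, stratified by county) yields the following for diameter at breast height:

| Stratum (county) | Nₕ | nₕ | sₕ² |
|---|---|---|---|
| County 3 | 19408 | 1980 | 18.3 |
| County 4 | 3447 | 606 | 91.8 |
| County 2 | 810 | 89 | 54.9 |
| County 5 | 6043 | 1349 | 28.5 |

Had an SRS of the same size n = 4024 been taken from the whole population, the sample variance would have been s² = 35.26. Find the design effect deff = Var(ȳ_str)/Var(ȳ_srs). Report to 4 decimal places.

0.8330

Var(ȳ_str) = Σ Wₕ²(1−fₕ)sₕ²/nₕ with Wₕ = Nₕ/29708:
  County 3: (19408/29708)²·(1−1980/19408)·18.3/1980 = 0.0035421537
  County 4: (3447/29708)²·(1−606/3447)·91.8/606 = 0.0016808763
  County 2: (810/29708)²·(1−89/810)·54.9/89 = 4.0818382 × 10^-4
  County 5: (6043/29708)²·(1−1349/6043)·28.5/1349 = 6.7901874 × 10^-4
  → Var(ȳ_str) = 0.0063102326.
Var(ȳ_srs) = (1 − 4024/29708)·35.26/4024 = 0.0075755398.
deff = 0.0063102326 / 0.0075755398 = 0.8330.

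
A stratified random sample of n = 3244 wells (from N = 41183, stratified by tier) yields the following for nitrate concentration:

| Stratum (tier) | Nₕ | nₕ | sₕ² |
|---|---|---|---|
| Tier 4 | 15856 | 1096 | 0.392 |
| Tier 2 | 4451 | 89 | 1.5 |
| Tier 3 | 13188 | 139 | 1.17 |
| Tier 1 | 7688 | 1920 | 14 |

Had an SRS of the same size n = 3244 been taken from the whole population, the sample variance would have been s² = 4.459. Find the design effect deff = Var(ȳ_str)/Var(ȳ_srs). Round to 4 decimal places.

Var(ȳ_str) = Σ Wₕ²(1−fₕ)sₕ²/nₕ with Wₕ = Nₕ/41183:
  Tier 4: (15856/41183)²·(1−1096/15856)·0.392/1096 = 4.9353681 × 10^-5
  Tier 2: (4451/41183)²·(1−89/4451)·1.5/89 = 1.929339 × 10^-4
  Tier 3: (13188/41183)²·(1−139/13188)·1.17/139 = 8.5406568 × 10^-4
  Tier 1: (7688/41183)²·(1−1920/7688)·14/1920 = 1.9064678 × 10^-4
  → Var(ȳ_str) = 0.001287.
Var(ȳ_srs) = (1 − 3244/41183)·4.459/3244 = 0.0012662648.
deff = 0.001287 / 0.0012662648 = 1.0164.

1.0164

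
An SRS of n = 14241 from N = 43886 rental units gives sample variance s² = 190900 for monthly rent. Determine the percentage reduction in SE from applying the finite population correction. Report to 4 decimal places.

17.8112

f = n/N = 14241/43886 = 0.32449984.
SE_no-fpc = √(s²/n) = 3.6612781; SE_fpc = √((1−f)s²/n) = 3.0091612.
Ratio = √(1−f) = 0.82188817. Reduction = 100·(1 − 0.82188817) = 17.8112%.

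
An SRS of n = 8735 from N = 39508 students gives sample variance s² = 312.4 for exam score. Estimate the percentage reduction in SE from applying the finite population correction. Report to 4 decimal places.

11.7444

f = n/N = 8735/39508 = 0.22109446.
SE_no-fpc = √(s²/n) = 0.18911416; SE_fpc = √((1−f)s²/n) = 0.16690389.
Ratio = √(1−f) = 0.88255625. Reduction = 100·(1 − 0.88255625) = 11.7444%.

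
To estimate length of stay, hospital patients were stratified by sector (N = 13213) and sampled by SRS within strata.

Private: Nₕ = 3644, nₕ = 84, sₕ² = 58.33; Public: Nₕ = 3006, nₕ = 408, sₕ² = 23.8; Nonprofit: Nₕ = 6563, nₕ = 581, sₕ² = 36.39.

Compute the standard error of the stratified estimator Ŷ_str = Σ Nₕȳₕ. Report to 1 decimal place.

3452.9

Var(Ŷ_str) = Σₕ Nₕ²(1 − fₕ)sₕ²/nₕ.
Private: 3644²·(1 − 84/3644)·58.33/84 = 9.008263 × 10^6.
Public: 3006²·(1 − 408/3006)·23.8/408 = 455559.3.
Nonprofit: 6563²·(1 − 581/6563)·36.39/581 = 2.4589785 × 10^6.
Sum = 1.1922801 × 10^7.
SE = √(1.1922801 × 10^7) = 3452.9.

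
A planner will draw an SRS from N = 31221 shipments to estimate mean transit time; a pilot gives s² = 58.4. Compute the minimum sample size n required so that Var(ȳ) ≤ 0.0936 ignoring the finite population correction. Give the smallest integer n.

Without fpc, n₀ = s²/D = 58.4/0.0936 = 623.9316.
Rounding up, n = 624.

624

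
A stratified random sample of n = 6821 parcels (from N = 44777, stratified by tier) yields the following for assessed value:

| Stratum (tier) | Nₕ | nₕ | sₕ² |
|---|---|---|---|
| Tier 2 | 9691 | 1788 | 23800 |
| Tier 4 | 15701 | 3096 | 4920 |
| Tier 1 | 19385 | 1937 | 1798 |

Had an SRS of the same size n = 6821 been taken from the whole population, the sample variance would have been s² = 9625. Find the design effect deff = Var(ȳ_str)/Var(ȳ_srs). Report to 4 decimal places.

0.6871

Var(ȳ_str) = Σ Wₕ²(1−fₕ)sₕ²/nₕ with Wₕ = Nₕ/44777:
  Tier 2: (9691/44777)²·(1−1788/9691)·23800/1788 = 0.50846379
  Tier 4: (15701/44777)²·(1−3096/15701)·4920/3096 = 0.15686438
  Tier 1: (19385/44777)²·(1−1937/19385)·1798/1937 = 0.1565891
  → Var(ȳ_str) = 0.82191727.
Var(ȳ_srs) = (1 − 6821/44777)·9625/6821 = 1.1961293.
deff = 0.82191727 / 1.1961293 = 0.6871.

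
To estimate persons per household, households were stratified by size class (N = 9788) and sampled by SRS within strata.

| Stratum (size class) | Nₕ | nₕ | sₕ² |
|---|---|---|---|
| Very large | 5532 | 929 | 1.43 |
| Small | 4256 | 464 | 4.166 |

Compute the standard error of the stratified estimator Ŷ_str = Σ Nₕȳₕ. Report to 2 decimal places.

Var(Ŷ_str) = Σₕ Nₕ²(1 − fₕ)sₕ²/nₕ.
Very large: 5532²·(1 − 929/5532)·1.43/929 = 39196.155.
Small: 4256²·(1 − 464/4256)·4.166/464 = 144900.95.
Sum = 184097.11.
SE = √(184097.11) = 429.07.

429.07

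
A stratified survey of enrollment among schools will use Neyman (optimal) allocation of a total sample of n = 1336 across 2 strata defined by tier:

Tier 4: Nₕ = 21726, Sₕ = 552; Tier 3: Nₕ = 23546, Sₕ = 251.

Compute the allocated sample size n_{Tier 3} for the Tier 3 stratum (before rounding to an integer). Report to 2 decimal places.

Neyman allocation: nₕ = n·NₕSₕ / Σⱼ NⱼSⱼ.
Σ NⱼSⱼ = 21726·552 + 23546·251 = 1.7902798 × 10^7.
n_{Tier 3} = 1336·23546·251 / (1.7902798 × 10^7) = 441.04.

441.04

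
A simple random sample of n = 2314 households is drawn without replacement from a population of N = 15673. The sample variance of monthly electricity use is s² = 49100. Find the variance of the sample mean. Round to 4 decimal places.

18.0859

Under SRS without replacement, Var(ȳ) = (1 − f)·s²/n with f = n/N = 2314/15673 = 0.14764244.
Var(ȳ) = (1 − 0.14764244)·49100/2314 = 0.85235756·21.218669 = 18.085893.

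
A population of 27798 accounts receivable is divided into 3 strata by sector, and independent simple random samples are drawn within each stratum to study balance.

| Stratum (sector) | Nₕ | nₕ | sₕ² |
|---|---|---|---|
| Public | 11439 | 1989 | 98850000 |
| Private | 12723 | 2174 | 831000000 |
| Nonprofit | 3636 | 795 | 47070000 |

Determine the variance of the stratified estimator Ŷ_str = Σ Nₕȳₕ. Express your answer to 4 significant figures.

5.729 × 10^13

Var(Ŷ_str) = Σₕ Nₕ²(1 − fₕ)sₕ²/nₕ.
Public: 11439²·(1 − 1989/11439)·98850000/1989 = 5.3723186 × 10^12.
Private: 12723²·(1 − 2174/12723)·831000000/2174 = 5.1302946 × 10^13.
Nonprofit: 3636²·(1 − 795/3636)·47070000/795 = 6.1160662 × 10^11.
Sum = 5.7286871 × 10^13.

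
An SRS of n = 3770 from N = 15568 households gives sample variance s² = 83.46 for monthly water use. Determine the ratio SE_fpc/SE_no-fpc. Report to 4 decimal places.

f = n/N = 3770/15568 = 0.24216341.
SE_no-fpc = √(s²/n) = 0.14878821; SE_fpc = √((1−f)s²/n) = 0.1295258.
Ratio = √(1−f) = 0.87053810.

0.8705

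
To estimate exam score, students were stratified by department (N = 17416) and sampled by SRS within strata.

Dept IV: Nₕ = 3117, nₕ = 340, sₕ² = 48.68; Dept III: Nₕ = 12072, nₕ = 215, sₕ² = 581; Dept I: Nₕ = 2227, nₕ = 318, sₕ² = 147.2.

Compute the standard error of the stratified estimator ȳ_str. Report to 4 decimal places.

1.1339

Var(ȳ_str) = Σₕ Wₕ²(1 − fₕ)sₕ²/nₕ with Wₕ = Nₕ/N, N = 17416.
Dept IV: Wₕ = 0.17897336; term = 0.17897336²·(1 − 0.10907924)·48.68/340 = 0.0040858978.
Dept III: Wₕ = 0.69315572; term = 0.69315572²·(1 − 0.01780981)·581/215 = 1.2752487.
Dept I: Wₕ = 0.12787092; term = 0.12787092²·(1 − 0.14279300)·147.2/318 = 0.0064879875.
Sum = 1.2858226.
SE = √(1.2858226) = 1.1339.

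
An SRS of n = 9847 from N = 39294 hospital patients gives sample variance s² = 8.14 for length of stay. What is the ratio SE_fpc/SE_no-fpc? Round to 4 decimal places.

f = n/N = 9847/39294 = 0.25059806.
SE_no-fpc = √(s²/n) = 0.028751482; SE_fpc = √((1−f)s²/n) = 0.024889584.
Ratio = √(1−f) = 0.86568005.

0.8657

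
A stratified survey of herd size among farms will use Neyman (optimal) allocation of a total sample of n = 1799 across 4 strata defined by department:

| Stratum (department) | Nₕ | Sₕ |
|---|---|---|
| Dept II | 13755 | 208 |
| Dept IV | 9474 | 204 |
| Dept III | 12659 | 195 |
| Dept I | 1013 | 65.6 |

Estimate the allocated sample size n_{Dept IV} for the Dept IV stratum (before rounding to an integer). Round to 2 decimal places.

Neyman allocation: nₕ = n·NₕSₕ / Σⱼ NⱼSⱼ.
Σ NⱼSⱼ = 13755·208 + 9474·204 + 12659·195 + 1013·65.6 = 7.3286938 × 10^6.
n_{Dept IV} = 1799·9474·204 / (7.3286938 × 10^6) = 474.43.

474.43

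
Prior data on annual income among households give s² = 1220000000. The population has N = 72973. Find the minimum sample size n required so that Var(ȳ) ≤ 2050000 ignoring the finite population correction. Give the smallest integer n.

596

Without fpc, n₀ = s²/D = 1220000000/2050000 = 595.1220.
Rounding up, n = 596.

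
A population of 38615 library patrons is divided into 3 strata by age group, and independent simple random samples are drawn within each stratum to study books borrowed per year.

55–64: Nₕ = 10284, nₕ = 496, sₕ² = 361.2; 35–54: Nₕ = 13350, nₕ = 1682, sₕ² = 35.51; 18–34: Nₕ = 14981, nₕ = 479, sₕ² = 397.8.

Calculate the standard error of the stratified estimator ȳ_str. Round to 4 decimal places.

0.4152

Var(ȳ_str) = Σₕ Wₕ²(1 − fₕ)sₕ²/nₕ with Wₕ = Nₕ/N, N = 38615.
55–64: Wₕ = 0.26632138; term = 0.26632138²·(1 − 0.04823026)·361.2/496 = 0.04915979.
35–54: Wₕ = 0.34572057; term = 0.34572057²·(1 − 0.12599251)·35.51/1682 = 0.0022054148.
18–34: Wₕ = 0.38795805; term = 0.38795805²·(1 − 0.03197383)·397.8/479 = 0.12100015.
Sum = 0.17236535.
SE = √(0.17236535) = 0.4152.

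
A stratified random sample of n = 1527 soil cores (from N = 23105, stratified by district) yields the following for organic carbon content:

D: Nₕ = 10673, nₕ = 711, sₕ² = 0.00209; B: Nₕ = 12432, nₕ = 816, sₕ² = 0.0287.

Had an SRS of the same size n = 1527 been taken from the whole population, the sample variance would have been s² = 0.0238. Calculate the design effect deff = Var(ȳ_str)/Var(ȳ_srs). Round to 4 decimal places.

0.6939

Var(ȳ_str) = Σ Wₕ²(1−fₕ)sₕ²/nₕ with Wₕ = Nₕ/23105:
  D: (10673/23105)²·(1−711/10673)·0.00209/711 = 5.8546075 × 10^-7
  B: (12432/23105)²·(1−816/12432)·0.0287/816 = 9.5143122 × 10^-6
  → Var(ȳ_str) = 1.0099773 × 10^-5.
Var(ȳ_srs) = (1 − 1527/23105)·0.0238/1527 = 1.4556036 × 10^-5.
deff = (1.0099773 × 10^-5) / (1.4556036 × 10^-5) = 0.6939.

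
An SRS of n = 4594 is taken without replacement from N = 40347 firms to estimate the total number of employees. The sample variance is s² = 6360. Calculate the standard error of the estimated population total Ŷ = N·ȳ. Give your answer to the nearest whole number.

44688

Var(Ŷ) = N²·Var(ȳ) = N²·(1 − n/N)·s²/n.
f = 4594/40347 = 0.11386225; Var(ȳ) = 0.88613775·6360/4594 = 1.2267819.
Var(Ŷ) = 40347² · 1.2267819 = 1.9970542 × 10^9.
SE(Ŷ) = √(1.9970542 × 10^9) = 44688.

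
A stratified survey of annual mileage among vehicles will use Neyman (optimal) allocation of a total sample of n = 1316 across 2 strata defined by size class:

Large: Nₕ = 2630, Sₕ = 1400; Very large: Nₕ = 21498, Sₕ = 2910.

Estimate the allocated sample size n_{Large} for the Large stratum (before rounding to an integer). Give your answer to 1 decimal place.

73.1

Neyman allocation: nₕ = n·NₕSₕ / Σⱼ NⱼSⱼ.
Σ NⱼSⱼ = 2630·1400 + 21498·2910 = 6.624118 × 10^7.
n_{Large} = 1316·2630·1400 / (6.624118 × 10^7) = 73.1.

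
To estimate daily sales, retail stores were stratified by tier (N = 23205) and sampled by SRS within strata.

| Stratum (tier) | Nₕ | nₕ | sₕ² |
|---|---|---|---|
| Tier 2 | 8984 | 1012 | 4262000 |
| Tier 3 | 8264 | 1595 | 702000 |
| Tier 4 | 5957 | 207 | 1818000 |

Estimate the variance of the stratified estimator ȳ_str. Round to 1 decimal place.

Var(ȳ_str) = Σₕ Wₕ²(1 − fₕ)sₕ²/nₕ with Wₕ = Nₕ/N, N = 23205.
Tier 2: Wₕ = 0.38715794; term = 0.38715794²·(1 − 0.11264470)·4262000/1012 = 560.1532.
Tier 3: Wₕ = 0.35613014; term = 0.35613014²·(1 − 0.19300581)·702000/1595 = 45.046837.
Tier 4: Wₕ = 0.25671192; term = 0.25671192²·(1 − 0.03474903)·1818000/207 = 558.67062.
Sum = 1163.8707.

1163.9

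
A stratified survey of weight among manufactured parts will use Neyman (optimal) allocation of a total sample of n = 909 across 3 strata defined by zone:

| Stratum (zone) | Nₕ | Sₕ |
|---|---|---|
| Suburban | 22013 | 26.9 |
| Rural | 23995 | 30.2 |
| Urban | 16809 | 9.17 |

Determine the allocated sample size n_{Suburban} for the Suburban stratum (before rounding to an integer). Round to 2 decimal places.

365.93

Neyman allocation: nₕ = n·NₕSₕ / Σⱼ NⱼSⱼ.
Σ NⱼSⱼ = 22013·26.9 + 23995·30.2 + 16809·9.17 = 1.4709372 × 10^6.
n_{Suburban} = 909·22013·26.9 / (1.4709372 × 10^6) = 365.93.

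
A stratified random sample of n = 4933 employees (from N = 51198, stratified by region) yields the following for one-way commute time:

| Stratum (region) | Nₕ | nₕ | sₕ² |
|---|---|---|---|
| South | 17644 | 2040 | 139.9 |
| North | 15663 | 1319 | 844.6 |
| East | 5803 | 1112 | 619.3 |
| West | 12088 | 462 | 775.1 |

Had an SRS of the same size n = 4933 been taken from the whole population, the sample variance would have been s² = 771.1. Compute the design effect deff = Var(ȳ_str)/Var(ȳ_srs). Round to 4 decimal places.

1.1173

Var(ȳ_str) = Σ Wₕ²(1−fₕ)sₕ²/nₕ with Wₕ = Nₕ/51198:
  South: (17644/51198)²·(1−2040/17644)·139.9/2040 = 0.0072030188
  North: (15663/51198)²·(1−1319/15663)·844.6/1319 = 0.054883969
  East: (5803/51198)²·(1−1112/5803)·619.3/1112 = 0.0057837339
  West: (12088/51198)²·(1−462/12088)·775.1/462 = 0.089948627
  → Var(ȳ_str) = 0.15781935.
Var(ȳ_srs) = (1 − 4933/51198)·771.1/4933 = 0.14125348.
deff = 0.15781935 / 0.14125348 = 1.1173.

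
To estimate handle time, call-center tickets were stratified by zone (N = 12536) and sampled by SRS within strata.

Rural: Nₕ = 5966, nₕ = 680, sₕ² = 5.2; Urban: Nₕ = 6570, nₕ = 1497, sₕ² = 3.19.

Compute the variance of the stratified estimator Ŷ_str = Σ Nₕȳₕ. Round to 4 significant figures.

Var(Ŷ_str) = Σₕ Nₕ²(1 − fₕ)sₕ²/nₕ.
Rural: 5966²·(1 − 680/5966)·5.2/680 = 241159.76.
Urban: 6570²·(1 − 1497/6570)·3.19/1497 = 71023.017.
Sum = 312182.78.

312200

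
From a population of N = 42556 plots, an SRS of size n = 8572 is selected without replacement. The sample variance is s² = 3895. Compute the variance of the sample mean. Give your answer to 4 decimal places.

0.3629

Under SRS without replacement, Var(ȳ) = (1 − f)·s²/n with f = n/N = 8572/42556 = 0.20142871.
Var(ȳ) = (1 − 0.20142871)·3895/8572 = 0.79857129·0.45438637 = 0.36285991.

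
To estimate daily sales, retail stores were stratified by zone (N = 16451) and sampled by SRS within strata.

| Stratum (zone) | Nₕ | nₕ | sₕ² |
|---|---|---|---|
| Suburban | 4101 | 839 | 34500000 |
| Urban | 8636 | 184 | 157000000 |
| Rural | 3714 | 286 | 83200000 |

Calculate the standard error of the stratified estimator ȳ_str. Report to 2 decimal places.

Var(ȳ_str) = Σₕ Wₕ²(1 − fₕ)sₕ²/nₕ with Wₕ = Nₕ/N, N = 16451.
Suburban: Wₕ = 0.24928576; term = 0.24928576²·(1 − 0.20458425)·34500000/839 = 2032.5735.
Urban: Wₕ = 0.52495289; term = 0.52495289²·(1 − 0.02130616)·157000000/184 = 230127.94.
Rural: Wₕ = 0.22576135; term = 0.22576135²·(1 − 0.07700592)·83200000/286 = 13685.334.
Sum = 245845.85.
SE = √(245845.85) = 495.83.

495.83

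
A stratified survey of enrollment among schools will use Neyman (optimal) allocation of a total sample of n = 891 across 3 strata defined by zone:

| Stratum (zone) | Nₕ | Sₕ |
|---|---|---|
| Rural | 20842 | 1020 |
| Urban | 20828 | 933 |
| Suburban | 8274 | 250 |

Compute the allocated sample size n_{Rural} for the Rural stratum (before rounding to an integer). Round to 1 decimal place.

443.0

Neyman allocation: nₕ = n·NₕSₕ / Σⱼ NⱼSⱼ.
Σ NⱼSⱼ = 20842·1020 + 20828·933 + 8274·250 = 4.2759864 × 10^7.
n_{Rural} = 891·20842·1020 / (4.2759864 × 10^7) = 443.0.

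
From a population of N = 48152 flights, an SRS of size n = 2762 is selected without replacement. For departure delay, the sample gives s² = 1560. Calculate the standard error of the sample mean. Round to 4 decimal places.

Under SRS without replacement, Var(ȳ) = (1 − f)·s²/n with f = n/N = 2762/48152 = 0.05736003.
Var(ȳ) = (1 − 0.05736003)·1560/2762 = 0.94263997·0.56480811 = 0.5324107.
SE(ȳ) = √(0.5324107) = 0.7297.

0.7297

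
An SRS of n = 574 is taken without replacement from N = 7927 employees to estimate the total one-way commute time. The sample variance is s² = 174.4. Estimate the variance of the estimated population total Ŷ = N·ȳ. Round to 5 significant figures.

1.7710 × 10^7

Var(Ŷ) = N²·Var(ȳ) = N²·(1 − n/N)·s²/n.
f = 574/7927 = 0.07241075; Var(ȳ) = 0.92758925·174.4/574 = 0.281832.
Var(Ŷ) = 7927² · 0.281832 = 1.770957 × 10^7.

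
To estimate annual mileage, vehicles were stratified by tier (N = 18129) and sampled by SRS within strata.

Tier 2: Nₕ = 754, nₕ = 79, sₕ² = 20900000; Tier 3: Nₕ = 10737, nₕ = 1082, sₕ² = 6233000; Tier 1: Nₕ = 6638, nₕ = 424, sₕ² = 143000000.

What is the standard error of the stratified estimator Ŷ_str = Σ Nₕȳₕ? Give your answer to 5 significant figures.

Var(Ŷ_str) = Σₕ Nₕ²(1 − fₕ)sₕ²/nₕ.
Tier 2: 754²·(1 − 79/754)·20900000/79 = 1.3464627 × 10^11.
Tier 3: 10737²·(1 − 1082/10737)·6233000/1082 = 5.9717978 × 10^11.
Tier 1: 6638²·(1 − 424/6638)·143000000/424 = 1.3911651 × 10^13.
Sum = 1.4643477 × 10^13.
SE = √(1.4643477 × 10^13) = 3.8267 × 10^6.

3.8267 × 10^6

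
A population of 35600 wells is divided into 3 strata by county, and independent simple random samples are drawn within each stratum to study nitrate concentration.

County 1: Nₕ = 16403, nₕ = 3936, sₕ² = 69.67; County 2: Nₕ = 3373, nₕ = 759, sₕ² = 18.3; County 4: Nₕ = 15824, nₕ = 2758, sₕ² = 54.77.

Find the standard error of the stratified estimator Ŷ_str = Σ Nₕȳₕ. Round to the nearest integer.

2817

Var(Ŷ_str) = Σₕ Nₕ²(1 − fₕ)sₕ²/nₕ.
County 1: 16403²·(1 − 3936/16403)·69.67/3936 = 3.6197282 × 10^6.
County 2: 3373²·(1 − 759/3373)·18.3/759 = 212584.32.
County 4: 15824²·(1 − 2758/15824)·54.77/2758 = 4.1058909 × 10^6.
Sum = 7.9382034 × 10^6.
SE = √(7.9382034 × 10^6) = 2817.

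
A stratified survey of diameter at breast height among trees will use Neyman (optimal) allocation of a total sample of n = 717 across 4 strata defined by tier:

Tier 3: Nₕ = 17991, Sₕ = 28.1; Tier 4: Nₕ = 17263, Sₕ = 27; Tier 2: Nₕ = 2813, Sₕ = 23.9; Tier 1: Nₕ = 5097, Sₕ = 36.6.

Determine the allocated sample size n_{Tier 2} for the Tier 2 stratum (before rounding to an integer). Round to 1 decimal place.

Neyman allocation: nₕ = n·NₕSₕ / Σⱼ NⱼSⱼ.
Σ NⱼSⱼ = 17991·28.1 + 17263·27 + 2813·23.9 + 5097·36.6 = 1.225429 × 10^6.
n_{Tier 2} = 717·2813·23.9 / (1.225429 × 10^6) = 39.3.

39.3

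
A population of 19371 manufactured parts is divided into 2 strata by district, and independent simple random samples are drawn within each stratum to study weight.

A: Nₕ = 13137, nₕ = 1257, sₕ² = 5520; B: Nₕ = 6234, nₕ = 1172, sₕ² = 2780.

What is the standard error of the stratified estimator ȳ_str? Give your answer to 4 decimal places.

1.4234

Var(ȳ_str) = Σₕ Wₕ²(1 − fₕ)sₕ²/nₕ with Wₕ = Nₕ/N, N = 19371.
A: Wₕ = 0.67817872; term = 0.67817872²·(1 − 0.09568395)·5520/1257 = 1.8264692.
B: Wₕ = 0.32182128; term = 0.32182128²·(1 − 0.18800128)·2780/1172 = 0.19948123.
Sum = 2.0259504.
SE = √(2.0259504) = 1.4234.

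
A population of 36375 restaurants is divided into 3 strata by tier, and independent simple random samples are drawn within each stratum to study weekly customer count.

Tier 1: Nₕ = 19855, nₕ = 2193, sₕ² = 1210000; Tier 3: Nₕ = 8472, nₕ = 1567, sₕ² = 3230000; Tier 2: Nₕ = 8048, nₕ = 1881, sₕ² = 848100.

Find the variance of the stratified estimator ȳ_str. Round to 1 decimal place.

254.3

Var(ȳ_str) = Σₕ Wₕ²(1 − fₕ)sₕ²/nₕ with Wₕ = Nₕ/N, N = 36375.
Tier 1: Wₕ = 0.54584192; term = 0.54584192²·(1 − 0.11045077)·1210000/2193 = 146.23472.
Tier 3: Wₕ = 0.23290722; term = 0.23290722²·(1 − 0.18496223)·3230000/1567 = 91.133312.
Tier 2: Wₕ = 0.22125086; term = 0.22125086²·(1 − 0.23372266)·848100/1881 = 16.912748.
Sum = 254.28078.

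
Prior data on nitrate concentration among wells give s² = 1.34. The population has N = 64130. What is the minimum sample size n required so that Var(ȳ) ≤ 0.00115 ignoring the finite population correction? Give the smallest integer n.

Without fpc, n₀ = s²/D = 1.34/0.00115 = 1165.2174.
Rounding up, n = 1166.

1166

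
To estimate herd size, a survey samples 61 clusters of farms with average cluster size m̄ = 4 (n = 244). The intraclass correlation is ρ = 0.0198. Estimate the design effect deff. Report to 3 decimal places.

1.059

deff = 1 + (4 − 1)·0.0198 = 1 + 0.0594 = 1.0594.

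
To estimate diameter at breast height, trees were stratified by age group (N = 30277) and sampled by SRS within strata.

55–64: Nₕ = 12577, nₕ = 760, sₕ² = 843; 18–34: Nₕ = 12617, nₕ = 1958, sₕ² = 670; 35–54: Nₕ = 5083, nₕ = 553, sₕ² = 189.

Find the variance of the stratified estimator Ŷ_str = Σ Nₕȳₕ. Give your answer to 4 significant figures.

2.187 × 10^8

Var(Ŷ_str) = Σₕ Nₕ²(1 − fₕ)sₕ²/nₕ.
55–64: 12577²·(1 − 760/12577)·843/760 = 1.6485354 × 10^8.
18–34: 12617²·(1 − 1958/12617)·670/1958 = 4.6018735 × 10^7.
35–54: 5083²·(1 − 553/5083)·189/553 = 7.8696422 × 10^6.
Sum = 2.1874192 × 10^8.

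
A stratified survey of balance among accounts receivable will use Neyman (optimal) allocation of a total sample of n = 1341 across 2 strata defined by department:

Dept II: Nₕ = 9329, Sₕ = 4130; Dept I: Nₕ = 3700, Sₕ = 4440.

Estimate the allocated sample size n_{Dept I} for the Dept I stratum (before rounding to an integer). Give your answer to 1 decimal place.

Neyman allocation: nₕ = n·NₕSₕ / Σⱼ NⱼSⱼ.
Σ NⱼSⱼ = 9329·4130 + 3700·4440 = 5.495677 × 10^7.
n_{Dept I} = 1341·3700·4440 / (5.495677 × 10^7) = 400.9.

400.9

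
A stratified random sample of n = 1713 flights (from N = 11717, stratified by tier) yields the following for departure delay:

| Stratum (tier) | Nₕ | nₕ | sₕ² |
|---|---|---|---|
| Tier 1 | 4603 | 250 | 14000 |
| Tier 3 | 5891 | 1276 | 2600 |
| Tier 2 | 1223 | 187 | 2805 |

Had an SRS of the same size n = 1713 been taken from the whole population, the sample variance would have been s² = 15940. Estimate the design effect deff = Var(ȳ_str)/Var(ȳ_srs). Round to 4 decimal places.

Var(ȳ_str) = Σ Wₕ²(1−fₕ)sₕ²/nₕ with Wₕ = Nₕ/11717:
  Tier 1: (4603/11717)²·(1−250/4603)·14000/250 = 8.1730623
  Tier 3: (5891/11717)²·(1−1276/5891)·2600/1276 = 0.40350651
  Tier 2: (1223/11717)²·(1−187/1223)·2805/187 = 0.13843459
  → Var(ȳ_str) = 8.7150034.
Var(ȳ_srs) = (1 − 1713/11717)·15940/1713 = 7.9448958.
deff = 8.7150034 / 7.9448958 = 1.0969.

1.0969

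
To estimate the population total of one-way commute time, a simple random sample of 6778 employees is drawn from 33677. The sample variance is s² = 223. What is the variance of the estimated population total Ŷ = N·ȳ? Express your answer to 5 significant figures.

Var(Ŷ) = N²·Var(ȳ) = N²·(1 − n/N)·s²/n.
f = 6778/33677 = 0.20126496; Var(ȳ) = 0.79873504·223/6778 = 0.026278831.
Var(Ŷ) = 33677² · 0.026278831 = 2.9803882 × 10^7.

2.9804 × 10^7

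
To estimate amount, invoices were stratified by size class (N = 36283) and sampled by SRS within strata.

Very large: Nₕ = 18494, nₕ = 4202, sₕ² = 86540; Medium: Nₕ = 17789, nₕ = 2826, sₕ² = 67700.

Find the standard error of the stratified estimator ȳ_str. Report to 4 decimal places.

Var(ȳ_str) = Σₕ Wₕ²(1 − fₕ)sₕ²/nₕ with Wₕ = Nₕ/N, N = 36283.
Very large: Wₕ = 0.50971529; term = 0.50971529²·(1 − 0.22720882)·86540/4202 = 4.1350268.
Medium: Wₕ = 0.49028471; term = 0.49028471²·(1 − 0.15886222)·67700/2826 = 4.8437347.
Sum = 8.9787615.
SE = √(8.9787615) = 2.9965.

2.9965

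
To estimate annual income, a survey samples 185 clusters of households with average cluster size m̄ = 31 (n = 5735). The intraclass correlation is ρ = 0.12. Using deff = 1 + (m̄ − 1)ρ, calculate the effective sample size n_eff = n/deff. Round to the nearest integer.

1247

deff = 1 + (31 − 1)·0.12 = 1 + 3.6 = 4.6.
n_eff = 5735 / 4.6 = 1247.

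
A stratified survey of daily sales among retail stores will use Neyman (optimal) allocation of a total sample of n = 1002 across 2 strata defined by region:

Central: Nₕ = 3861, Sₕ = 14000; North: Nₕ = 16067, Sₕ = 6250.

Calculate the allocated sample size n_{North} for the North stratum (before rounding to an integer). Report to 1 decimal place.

651.4

Neyman allocation: nₕ = n·NₕSₕ / Σⱼ NⱼSⱼ.
Σ NⱼSⱼ = 3861·14000 + 16067·6250 = 1.5447275 × 10^8.
n_{North} = 1002·16067·6250 / (1.5447275 × 10^8) = 651.4.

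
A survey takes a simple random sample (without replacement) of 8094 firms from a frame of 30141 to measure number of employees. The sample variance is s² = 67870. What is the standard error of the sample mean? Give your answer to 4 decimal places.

Under SRS without replacement, Var(ȳ) = (1 − f)·s²/n with f = n/N = 8094/30141 = 0.26853787.
Var(ȳ) = (1 − 0.26853787)·67870/8094 = 0.73146213·8.3852236 = 6.1334735.
SE(ȳ) = √(6.1334735) = 2.4766.

2.4766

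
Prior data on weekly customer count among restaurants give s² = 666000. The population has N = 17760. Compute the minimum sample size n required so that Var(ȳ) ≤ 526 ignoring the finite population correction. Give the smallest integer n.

Without fpc, n₀ = s²/D = 666000/526 = 1266.1597.
Rounding up, n = 1267.

1267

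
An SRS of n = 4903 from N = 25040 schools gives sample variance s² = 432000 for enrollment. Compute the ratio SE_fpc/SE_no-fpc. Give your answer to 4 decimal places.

0.8968

f = n/N = 4903/25040 = 0.19580671.
SE_no-fpc = √(s²/n) = 9.3866565; SE_fpc = √((1−f)s²/n) = 8.4176555.
Ratio = √(1−f) = 0.89676825.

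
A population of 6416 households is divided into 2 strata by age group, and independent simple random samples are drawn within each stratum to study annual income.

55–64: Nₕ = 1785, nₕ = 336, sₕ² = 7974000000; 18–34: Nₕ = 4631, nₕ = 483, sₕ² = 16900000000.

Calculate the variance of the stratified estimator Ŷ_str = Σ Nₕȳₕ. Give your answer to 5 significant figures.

7.3351 × 10^14

Var(Ŷ_str) = Σₕ Nₕ²(1 − fₕ)sₕ²/nₕ.
55–64: 1785²·(1 − 336/1785)·7974000000/336 = 6.1382357 × 10^13.
18–34: 4631²·(1 − 483/4631)·16900000000/483 = 6.7212973 × 10^14.
Sum = 7.3351209 × 10^14.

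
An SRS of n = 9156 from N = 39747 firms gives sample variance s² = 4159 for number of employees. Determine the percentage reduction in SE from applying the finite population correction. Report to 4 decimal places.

f = n/N = 9156/39747 = 0.23035701.
SE_no-fpc = √(s²/n) = 0.67397156; SE_fpc = √((1−f)s²/n) = 0.59127052.
Ratio = √(1−f) = 0.87729299. Reduction = 100·(1 − 0.87729299) = 12.2707%.

12.2707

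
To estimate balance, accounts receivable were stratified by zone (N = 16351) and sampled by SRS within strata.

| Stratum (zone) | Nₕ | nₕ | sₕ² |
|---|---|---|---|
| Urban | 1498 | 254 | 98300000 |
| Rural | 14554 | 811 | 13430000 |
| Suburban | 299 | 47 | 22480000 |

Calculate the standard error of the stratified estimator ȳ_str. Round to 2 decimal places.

123.37

Var(ȳ_str) = Σₕ Wₕ²(1 − fₕ)sₕ²/nₕ with Wₕ = Nₕ/N, N = 16351.
Urban: Wₕ = 0.09161519; term = 0.09161519²·(1 − 0.16955941)·98300000/254 = 2697.5118.
Rural: Wₕ = 0.89009846; term = 0.89009846²·(1 − 0.05572351)·13430000/811 = 12388.834.
Suburban: Wₕ = 0.01828634; term = 0.01828634²·(1 − 0.15719064)·22480000/47 = 134.79741.
Sum = 15221.143.
SE = √(15221.143) = 123.37.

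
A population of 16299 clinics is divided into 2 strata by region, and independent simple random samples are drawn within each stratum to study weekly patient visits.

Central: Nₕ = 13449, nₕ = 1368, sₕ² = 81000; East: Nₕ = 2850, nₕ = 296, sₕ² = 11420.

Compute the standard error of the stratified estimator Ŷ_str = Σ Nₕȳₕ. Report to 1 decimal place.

Var(Ŷ_str) = Σₕ Nₕ²(1 − fₕ)sₕ²/nₕ.
Central: 13449²·(1 − 1368/13449)·81000/1368 = 9.6203705 × 10^9.
East: 2850²·(1 − 296/2850)·11420/296 = 2.8082783 × 10^8.
Sum = 9.9011983 × 10^9.
SE = √(9.9011983 × 10^9) = 99504.8.

99504.8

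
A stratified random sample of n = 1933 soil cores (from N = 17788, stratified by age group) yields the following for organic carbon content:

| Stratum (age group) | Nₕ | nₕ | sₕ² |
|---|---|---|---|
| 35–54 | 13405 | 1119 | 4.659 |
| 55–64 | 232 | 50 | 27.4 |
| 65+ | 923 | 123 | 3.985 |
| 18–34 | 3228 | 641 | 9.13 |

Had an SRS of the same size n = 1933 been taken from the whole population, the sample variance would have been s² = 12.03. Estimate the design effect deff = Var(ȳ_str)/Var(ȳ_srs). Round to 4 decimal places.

Var(ȳ_str) = Σ Wₕ²(1−fₕ)sₕ²/nₕ with Wₕ = Nₕ/17788:
  35–54: (13405/17788)²·(1−1119/13405)·4.659/1119 = 0.0021671337
  55–64: (232/17788)²·(1−50/232)·27.4/50 = 7.3128336 × 10^-5
  65+: (923/17788)²·(1−123/923)·3.985/123 = 7.5606766 × 10^-5
  18–34: (3228/17788)²·(1−641/3228)·9.13/641 = 3.7591397 × 10^-4
  → Var(ȳ_str) = 0.0026917828.
Var(ȳ_srs) = (1 − 1933/17788)·12.03/1933 = 0.0055471882.
deff = 0.0026917828 / 0.0055471882 = 0.4853.

0.4853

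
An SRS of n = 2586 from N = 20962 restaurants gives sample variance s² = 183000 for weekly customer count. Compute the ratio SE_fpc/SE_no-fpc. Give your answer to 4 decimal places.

0.9363

f = n/N = 2586/20962 = 0.12336609.
SE_no-fpc = √(s²/n) = 8.4122328; SE_fpc = √((1−f)s²/n) = 7.8762668.
Ratio = √(1−f) = 0.93628730.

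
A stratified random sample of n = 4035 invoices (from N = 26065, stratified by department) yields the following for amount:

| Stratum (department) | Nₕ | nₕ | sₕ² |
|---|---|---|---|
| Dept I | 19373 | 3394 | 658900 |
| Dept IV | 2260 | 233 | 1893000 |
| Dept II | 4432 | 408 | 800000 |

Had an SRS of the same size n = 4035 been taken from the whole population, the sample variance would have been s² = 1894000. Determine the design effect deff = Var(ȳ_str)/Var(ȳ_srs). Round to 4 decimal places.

Var(ȳ_str) = Σ Wₕ²(1−fₕ)sₕ²/nₕ with Wₕ = Nₕ/26065:
  Dept I: (19373/26065)²·(1−3394/19373)·658900/3394 = 88.45832
  Dept IV: (2260/26065)²·(1−233/2260)·1893000/233 = 54.782446
  Dept II: (4432/26065)²·(1−408/4432)·800000/408 = 51.472124
  → Var(ȳ_str) = 194.71289.
Var(ȳ_srs) = (1 − 4035/26065)·1894000/4035 = 396.72832.
deff = 194.71289 / 396.72832 = 0.4908.

0.4908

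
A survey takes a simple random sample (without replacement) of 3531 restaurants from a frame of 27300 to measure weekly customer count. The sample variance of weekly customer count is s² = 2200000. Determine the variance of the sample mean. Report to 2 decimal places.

542.47

Under SRS without replacement, Var(ȳ) = (1 − f)·s²/n with f = n/N = 3531/27300 = 0.12934066.
Var(ȳ) = (1 − 0.12934066)·2200000/3531 = 0.87065934·623.05296 = 542.46688.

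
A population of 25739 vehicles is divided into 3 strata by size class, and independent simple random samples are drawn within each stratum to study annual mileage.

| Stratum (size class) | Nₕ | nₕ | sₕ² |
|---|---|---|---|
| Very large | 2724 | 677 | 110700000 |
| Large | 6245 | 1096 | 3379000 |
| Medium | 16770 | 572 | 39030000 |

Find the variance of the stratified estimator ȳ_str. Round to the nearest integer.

29504

Var(ȳ_str) = Σₕ Wₕ²(1 − fₕ)sₕ²/nₕ with Wₕ = Nₕ/N, N = 25739.
Very large: Wₕ = 0.10583162; term = 0.10583162²·(1 − 0.24853157)·110700000/677 = 1376.2602.
Large: Wₕ = 0.24262792; term = 0.24262792²·(1 − 0.17550040)·3379000/1096 = 149.64067.
Medium: Wₕ = 0.65154046; term = 0.65154046²·(1 − 0.03410853)·39030000/572 = 27977.805.
Sum = 29503.706.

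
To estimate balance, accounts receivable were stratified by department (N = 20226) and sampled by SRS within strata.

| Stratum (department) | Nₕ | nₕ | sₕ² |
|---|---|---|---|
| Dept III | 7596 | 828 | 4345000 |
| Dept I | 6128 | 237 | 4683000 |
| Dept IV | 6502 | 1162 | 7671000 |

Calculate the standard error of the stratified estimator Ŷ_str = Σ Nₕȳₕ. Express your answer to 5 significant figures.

Var(Ŷ_str) = Σₕ Nₕ²(1 − fₕ)sₕ²/nₕ.
Dept III: 7596²·(1 − 828/7596)·4345000/828 = 2.6977689 × 10^11.
Dept I: 6128²·(1 − 237/6128)·4683000/237 = 7.1331867 × 10^11.
Dept IV: 6502²·(1 − 1162/6502)·7671000/1162 = 2.2921027 × 10^11.
Sum = 1.2123058 × 10^12.
SE = √(1.2123058 × 10^12) = 1.1010 × 10^6.

1.1010 × 10^6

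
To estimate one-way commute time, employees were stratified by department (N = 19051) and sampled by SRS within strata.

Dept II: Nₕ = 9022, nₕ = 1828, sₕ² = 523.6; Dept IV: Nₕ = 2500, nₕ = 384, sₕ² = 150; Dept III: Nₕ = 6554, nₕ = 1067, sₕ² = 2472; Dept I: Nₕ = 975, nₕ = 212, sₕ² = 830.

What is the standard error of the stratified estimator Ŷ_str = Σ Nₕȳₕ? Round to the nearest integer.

10339

Var(Ŷ_str) = Σₕ Nₕ²(1 − fₕ)sₕ²/nₕ.
Dept II: 9022²·(1 − 1828/9022)·523.6/1828 = 1.8590741 × 10^7.
Dept IV: 2500²·(1 − 384/2500)·150/384 = 2.0664062 × 10^6.
Dept III: 6554²·(1 − 1067/6554)·2472/1067 = 8.3315431 × 10^7.
Dept I: 975²·(1 − 212/975)·830/212 = 2.9125366 × 10^6.
Sum = 1.0688511 × 10^8.
SE = √(1.0688511 × 10^8) = 10339.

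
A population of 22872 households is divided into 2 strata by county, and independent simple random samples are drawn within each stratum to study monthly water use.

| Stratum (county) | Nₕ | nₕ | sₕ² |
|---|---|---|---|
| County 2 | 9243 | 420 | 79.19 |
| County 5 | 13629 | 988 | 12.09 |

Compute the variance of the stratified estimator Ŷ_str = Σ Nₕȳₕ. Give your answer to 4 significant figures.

Var(Ŷ_str) = Σₕ Nₕ²(1 − fₕ)sₕ²/nₕ.
County 2: 9243²·(1 − 420/9243)·79.19/420 = 1.5376245 × 10^7.
County 5: 13629²·(1 − 988/13629)·12.09/988 = 2.1082144 × 10^6.
Sum = 1.7484459 × 10^7.

1.748 × 10^7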